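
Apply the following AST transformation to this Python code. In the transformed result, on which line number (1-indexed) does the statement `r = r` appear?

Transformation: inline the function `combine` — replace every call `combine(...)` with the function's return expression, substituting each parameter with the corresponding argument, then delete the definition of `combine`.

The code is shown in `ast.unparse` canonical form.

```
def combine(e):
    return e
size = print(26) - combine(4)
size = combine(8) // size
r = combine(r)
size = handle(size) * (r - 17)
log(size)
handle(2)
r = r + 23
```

Transformed code:
size = print(26) - 4
size = 8 // size
r = r
size = handle(size) * (r - 17)
log(size)
handle(2)
r = r + 23

3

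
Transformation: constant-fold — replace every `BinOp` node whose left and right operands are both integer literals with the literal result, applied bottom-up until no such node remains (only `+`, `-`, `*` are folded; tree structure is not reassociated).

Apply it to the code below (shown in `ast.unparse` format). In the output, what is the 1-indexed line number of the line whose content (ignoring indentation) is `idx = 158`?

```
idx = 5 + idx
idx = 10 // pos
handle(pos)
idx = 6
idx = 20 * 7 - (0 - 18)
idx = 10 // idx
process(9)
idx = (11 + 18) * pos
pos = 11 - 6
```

5

Transformed code:
idx = 5 + idx
idx = 10 // pos
handle(pos)
idx = 6
idx = 158
idx = 10 // idx
process(9)
idx = 29 * pos
pos = 5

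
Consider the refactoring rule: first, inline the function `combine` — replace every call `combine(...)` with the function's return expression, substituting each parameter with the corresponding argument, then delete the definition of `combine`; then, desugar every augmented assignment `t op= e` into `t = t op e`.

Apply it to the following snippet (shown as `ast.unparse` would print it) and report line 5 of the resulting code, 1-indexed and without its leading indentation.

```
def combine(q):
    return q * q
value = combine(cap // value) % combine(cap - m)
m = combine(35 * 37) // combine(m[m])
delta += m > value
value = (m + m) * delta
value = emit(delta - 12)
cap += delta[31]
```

Transformed code:
value = cap // value * (cap // value) % ((cap - m) * (cap - m))
m = 35 * 37 * (35 * 37) // (m[m] * m[m])
delta = delta + (m > value)
value = (m + m) * delta
value = emit(delta - 12)
cap = cap + delta[31]

value = emit(delta - 12)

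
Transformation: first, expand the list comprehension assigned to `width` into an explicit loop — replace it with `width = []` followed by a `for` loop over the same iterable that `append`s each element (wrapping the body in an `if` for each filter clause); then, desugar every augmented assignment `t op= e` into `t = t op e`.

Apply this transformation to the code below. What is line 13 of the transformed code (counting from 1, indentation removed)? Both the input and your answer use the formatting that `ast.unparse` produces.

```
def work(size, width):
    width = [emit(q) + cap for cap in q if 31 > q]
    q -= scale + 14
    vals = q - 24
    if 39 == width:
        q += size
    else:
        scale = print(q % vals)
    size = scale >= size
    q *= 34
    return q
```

q = q * 34

Transformed code:
def work(size, width):
    width = []
    for cap in q:
        if 31 > q:
            width.append(emit(q) + cap)
    q = q - (scale + 14)
    vals = q - 24
    if 39 == width:
        q = q + size
    else:
        scale = print(q % vals)
    size = scale >= size
    q = q * 34
    return q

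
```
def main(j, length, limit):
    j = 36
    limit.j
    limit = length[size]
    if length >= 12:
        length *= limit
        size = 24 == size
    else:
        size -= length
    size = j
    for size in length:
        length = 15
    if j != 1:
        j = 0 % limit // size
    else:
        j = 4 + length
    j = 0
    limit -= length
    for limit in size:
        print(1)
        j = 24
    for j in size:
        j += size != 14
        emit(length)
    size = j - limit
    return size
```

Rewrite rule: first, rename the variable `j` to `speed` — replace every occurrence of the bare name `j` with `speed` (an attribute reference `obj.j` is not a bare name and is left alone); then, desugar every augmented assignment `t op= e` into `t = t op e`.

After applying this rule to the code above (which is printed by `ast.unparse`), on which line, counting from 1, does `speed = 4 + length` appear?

16

Transformed code:
def main(speed, length, limit):
    speed = 36
    limit.j
    limit = length[size]
    if length >= 12:
        length = length * limit
        size = 24 == size
    else:
        size = size - length
    size = speed
    for size in length:
        length = 15
    if speed != 1:
        speed = 0 % limit // size
    else:
        speed = 4 + length
    speed = 0
    limit = limit - length
    for limit in size:
        print(1)
        speed = 24
    for speed in size:
        speed = speed + (size != 14)
        emit(length)
    size = speed - limit
    return size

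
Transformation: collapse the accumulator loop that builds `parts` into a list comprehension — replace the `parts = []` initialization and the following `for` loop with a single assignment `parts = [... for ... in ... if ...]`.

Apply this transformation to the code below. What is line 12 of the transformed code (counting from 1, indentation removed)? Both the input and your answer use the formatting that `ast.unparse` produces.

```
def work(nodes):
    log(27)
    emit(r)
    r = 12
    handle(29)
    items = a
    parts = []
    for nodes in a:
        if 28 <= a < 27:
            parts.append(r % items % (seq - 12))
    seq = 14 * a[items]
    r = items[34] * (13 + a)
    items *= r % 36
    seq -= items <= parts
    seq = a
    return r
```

seq = a

Transformed code:
def work(nodes):
    log(27)
    emit(r)
    r = 12
    handle(29)
    items = a
    parts = [r % items % (seq - 12) for nodes in a if 28 <= a < 27]
    seq = 14 * a[items]
    r = items[34] * (13 + a)
    items *= r % 36
    seq -= items <= parts
    seq = a
    return r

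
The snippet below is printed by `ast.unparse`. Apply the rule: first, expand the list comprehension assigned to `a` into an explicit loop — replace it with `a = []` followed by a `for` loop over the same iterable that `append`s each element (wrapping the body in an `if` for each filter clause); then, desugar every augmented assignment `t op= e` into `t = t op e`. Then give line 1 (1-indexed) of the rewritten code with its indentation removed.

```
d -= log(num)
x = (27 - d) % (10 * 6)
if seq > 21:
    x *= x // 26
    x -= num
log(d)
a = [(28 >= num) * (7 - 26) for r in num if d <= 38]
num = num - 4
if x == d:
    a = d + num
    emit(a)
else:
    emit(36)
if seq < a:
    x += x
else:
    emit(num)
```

d = d - log(num)

Transformed code:
d = d - log(num)
x = (27 - d) % (10 * 6)
if seq > 21:
    x = x * (x // 26)
    x = x - num
log(d)
a = []
for r in num:
    if d <= 38:
        a.append((28 >= num) * (7 - 26))
num = num - 4
if x == d:
    a = d + num
    emit(a)
else:
    emit(36)
if seq < a:
    x = x + x
else:
    emit(num)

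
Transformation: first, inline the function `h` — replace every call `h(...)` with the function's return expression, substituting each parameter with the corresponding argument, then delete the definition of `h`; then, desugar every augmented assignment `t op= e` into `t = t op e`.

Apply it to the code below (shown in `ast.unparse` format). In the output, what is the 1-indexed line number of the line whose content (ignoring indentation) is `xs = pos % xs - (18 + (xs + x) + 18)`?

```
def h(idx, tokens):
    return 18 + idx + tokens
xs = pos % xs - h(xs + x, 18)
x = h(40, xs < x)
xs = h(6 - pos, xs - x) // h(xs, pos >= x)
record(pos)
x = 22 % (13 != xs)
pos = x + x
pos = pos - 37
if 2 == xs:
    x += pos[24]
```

Transformed code:
xs = pos % xs - (18 + (xs + x) + 18)
x = 18 + 40 + (xs < x)
xs = (18 + (6 - pos) + (xs - x)) // (18 + xs + (pos >= x))
record(pos)
x = 22 % (13 != xs)
pos = x + x
pos = pos - 37
if 2 == xs:
    x = x + pos[24]

1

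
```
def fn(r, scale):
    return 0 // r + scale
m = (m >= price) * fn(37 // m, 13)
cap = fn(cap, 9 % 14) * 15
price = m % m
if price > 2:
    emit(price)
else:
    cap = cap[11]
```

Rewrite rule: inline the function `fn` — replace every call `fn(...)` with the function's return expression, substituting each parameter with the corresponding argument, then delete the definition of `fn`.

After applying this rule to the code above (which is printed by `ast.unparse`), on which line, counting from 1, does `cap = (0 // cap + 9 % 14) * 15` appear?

Transformed code:
m = (m >= price) * (0 // (37 // m) + 13)
cap = (0 // cap + 9 % 14) * 15
price = m % m
if price > 2:
    emit(price)
else:
    cap = cap[11]

2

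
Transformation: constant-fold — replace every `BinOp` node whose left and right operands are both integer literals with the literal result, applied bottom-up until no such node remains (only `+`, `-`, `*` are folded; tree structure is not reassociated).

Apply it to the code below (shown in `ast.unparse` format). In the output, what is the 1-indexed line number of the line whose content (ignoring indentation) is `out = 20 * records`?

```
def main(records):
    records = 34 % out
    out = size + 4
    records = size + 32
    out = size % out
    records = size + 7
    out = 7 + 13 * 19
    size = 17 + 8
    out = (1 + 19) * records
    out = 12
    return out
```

Transformed code:
def main(records):
    records = 34 % out
    out = size + 4
    records = size + 32
    out = size % out
    records = size + 7
    out = 254
    size = 25
    out = 20 * records
    out = 12
    return out

9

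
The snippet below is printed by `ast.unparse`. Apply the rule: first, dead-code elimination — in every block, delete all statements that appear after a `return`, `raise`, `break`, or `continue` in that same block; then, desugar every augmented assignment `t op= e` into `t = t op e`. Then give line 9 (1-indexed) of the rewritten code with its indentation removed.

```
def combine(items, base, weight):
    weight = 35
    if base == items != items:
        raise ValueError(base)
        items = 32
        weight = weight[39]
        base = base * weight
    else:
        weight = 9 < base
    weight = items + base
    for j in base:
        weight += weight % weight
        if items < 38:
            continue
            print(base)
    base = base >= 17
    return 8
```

weight = weight + weight % weight

Transformed code:
def combine(items, base, weight):
    weight = 35
    if base == items != items:
        raise ValueError(base)
    else:
        weight = 9 < base
    weight = items + base
    for j in base:
        weight = weight + weight % weight
        if items < 38:
            continue
    base = base >= 17
    return 8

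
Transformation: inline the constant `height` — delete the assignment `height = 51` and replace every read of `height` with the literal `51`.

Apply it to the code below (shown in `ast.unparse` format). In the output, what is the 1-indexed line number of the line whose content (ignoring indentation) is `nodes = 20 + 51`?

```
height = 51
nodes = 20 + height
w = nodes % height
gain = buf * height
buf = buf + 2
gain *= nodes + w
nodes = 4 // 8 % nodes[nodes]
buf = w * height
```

1

Transformed code:
nodes = 20 + 51
w = nodes % 51
gain = buf * 51
buf = buf + 2
gain *= nodes + w
nodes = 4 // 8 % nodes[nodes]
buf = w * 51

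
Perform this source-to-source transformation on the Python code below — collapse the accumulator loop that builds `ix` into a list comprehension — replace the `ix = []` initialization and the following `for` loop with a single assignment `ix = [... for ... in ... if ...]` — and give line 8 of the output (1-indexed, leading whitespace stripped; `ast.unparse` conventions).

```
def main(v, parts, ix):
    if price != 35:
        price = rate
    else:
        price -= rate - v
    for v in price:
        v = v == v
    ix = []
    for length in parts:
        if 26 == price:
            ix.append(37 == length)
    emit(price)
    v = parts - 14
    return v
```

Transformed code:
def main(v, parts, ix):
    if price != 35:
        price = rate
    else:
        price -= rate - v
    for v in price:
        v = v == v
    ix = [37 == length for length in parts if 26 == price]
    emit(price)
    v = parts - 14
    return v

ix = [37 == length for length in parts if 26 == price]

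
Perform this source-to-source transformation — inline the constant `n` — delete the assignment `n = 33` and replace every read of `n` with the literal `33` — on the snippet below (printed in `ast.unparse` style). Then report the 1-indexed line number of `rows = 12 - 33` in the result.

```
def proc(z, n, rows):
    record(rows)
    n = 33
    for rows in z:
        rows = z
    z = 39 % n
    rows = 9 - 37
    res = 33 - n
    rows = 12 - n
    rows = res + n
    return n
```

Transformed code:
def proc(z, n, rows):
    record(rows)
    for rows in z:
        rows = z
    z = 39 % 33
    rows = 9 - 37
    res = 33 - 33
    rows = 12 - 33
    rows = res + 33
    return 33

8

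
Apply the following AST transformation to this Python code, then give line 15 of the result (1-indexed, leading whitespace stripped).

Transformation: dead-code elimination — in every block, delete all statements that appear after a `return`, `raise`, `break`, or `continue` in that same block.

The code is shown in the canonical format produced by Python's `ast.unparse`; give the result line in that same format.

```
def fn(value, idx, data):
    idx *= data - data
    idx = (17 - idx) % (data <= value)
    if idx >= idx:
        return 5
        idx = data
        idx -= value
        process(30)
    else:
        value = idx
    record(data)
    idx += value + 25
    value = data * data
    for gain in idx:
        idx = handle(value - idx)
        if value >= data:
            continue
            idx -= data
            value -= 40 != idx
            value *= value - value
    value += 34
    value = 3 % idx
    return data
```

Transformed code:
def fn(value, idx, data):
    idx *= data - data
    idx = (17 - idx) % (data <= value)
    if idx >= idx:
        return 5
    else:
        value = idx
    record(data)
    idx += value + 25
    value = data * data
    for gain in idx:
        idx = handle(value - idx)
        if value >= data:
            continue
    value += 34
    value = 3 % idx
    return data

value += 34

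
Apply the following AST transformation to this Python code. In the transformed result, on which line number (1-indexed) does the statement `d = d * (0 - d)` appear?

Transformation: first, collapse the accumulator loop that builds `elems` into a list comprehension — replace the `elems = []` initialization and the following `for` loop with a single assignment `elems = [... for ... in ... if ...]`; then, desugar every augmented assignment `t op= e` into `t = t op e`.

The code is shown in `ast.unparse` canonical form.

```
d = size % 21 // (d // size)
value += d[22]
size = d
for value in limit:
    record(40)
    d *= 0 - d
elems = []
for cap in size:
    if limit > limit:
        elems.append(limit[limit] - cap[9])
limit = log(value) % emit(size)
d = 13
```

Transformed code:
d = size % 21 // (d // size)
value = value + d[22]
size = d
for value in limit:
    record(40)
    d = d * (0 - d)
elems = [limit[limit] - cap[9] for cap in size if limit > limit]
limit = log(value) % emit(size)
d = 13

6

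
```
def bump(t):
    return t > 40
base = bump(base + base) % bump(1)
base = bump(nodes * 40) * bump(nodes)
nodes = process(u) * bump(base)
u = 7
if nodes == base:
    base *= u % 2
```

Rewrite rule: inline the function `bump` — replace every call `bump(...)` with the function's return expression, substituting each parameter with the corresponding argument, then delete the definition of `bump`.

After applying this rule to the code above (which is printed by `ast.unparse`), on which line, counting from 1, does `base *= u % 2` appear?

Transformed code:
base = (base + base > 40) % (1 > 40)
base = (nodes * 40 > 40) * (nodes > 40)
nodes = process(u) * (base > 40)
u = 7
if nodes == base:
    base *= u % 2

6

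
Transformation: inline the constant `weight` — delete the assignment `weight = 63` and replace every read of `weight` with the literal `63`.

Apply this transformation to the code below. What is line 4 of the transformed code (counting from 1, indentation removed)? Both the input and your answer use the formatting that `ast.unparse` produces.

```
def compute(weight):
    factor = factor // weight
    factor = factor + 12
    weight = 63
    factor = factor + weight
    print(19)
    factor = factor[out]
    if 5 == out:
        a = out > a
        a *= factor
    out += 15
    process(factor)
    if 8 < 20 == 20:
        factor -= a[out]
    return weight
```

factor = factor + 63

Transformed code:
def compute(weight):
    factor = factor // 63
    factor = factor + 12
    factor = factor + 63
    print(19)
    factor = factor[out]
    if 5 == out:
        a = out > a
        a *= factor
    out += 15
    process(factor)
    if 8 < 20 == 20:
        factor -= a[out]
    return 63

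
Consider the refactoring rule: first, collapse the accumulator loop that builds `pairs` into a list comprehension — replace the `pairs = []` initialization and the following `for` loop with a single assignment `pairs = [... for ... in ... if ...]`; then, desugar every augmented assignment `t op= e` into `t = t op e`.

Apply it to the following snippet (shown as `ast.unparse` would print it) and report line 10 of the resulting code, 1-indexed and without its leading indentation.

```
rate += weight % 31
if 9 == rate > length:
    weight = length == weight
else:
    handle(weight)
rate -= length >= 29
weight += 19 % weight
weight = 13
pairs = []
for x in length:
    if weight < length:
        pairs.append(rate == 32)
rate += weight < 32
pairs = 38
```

rate = rate + (weight < 32)

Transformed code:
rate = rate + weight % 31
if 9 == rate > length:
    weight = length == weight
else:
    handle(weight)
rate = rate - (length >= 29)
weight = weight + 19 % weight
weight = 13
pairs = [rate == 32 for x in length if weight < length]
rate = rate + (weight < 32)
pairs = 38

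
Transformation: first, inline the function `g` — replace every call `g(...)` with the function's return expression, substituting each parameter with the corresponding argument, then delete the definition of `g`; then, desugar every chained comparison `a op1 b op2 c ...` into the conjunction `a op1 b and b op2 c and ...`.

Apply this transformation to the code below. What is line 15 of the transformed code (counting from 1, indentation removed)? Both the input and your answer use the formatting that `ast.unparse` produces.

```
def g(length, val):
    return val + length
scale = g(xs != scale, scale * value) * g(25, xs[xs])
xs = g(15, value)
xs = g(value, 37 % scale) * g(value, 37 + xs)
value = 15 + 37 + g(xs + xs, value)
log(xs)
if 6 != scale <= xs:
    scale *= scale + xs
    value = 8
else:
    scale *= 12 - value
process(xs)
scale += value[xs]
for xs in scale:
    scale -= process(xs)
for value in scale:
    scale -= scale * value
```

Transformed code:
scale = (scale * value + (xs != scale)) * (xs[xs] + 25)
xs = value + 15
xs = (37 % scale + value) * (37 + xs + value)
value = 15 + 37 + (value + (xs + xs))
log(xs)
if 6 != scale and scale <= xs:
    scale *= scale + xs
    value = 8
else:
    scale *= 12 - value
process(xs)
scale += value[xs]
for xs in scale:
    scale -= process(xs)
for value in scale:
    scale -= scale * value

for value in scale:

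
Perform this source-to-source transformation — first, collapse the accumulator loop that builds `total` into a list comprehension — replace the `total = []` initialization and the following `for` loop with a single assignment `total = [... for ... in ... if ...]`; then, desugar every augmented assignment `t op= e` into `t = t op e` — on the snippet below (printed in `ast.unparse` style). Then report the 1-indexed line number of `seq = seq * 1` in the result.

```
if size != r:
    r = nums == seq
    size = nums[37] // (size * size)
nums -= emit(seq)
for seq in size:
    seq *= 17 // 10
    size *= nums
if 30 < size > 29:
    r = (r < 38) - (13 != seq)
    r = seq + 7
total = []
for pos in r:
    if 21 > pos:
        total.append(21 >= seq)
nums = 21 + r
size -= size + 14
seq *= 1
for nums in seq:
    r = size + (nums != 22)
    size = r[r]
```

Transformed code:
if size != r:
    r = nums == seq
    size = nums[37] // (size * size)
nums = nums - emit(seq)
for seq in size:
    seq = seq * (17 // 10)
    size = size * nums
if 30 < size > 29:
    r = (r < 38) - (13 != seq)
    r = seq + 7
total = [21 >= seq for pos in r if 21 > pos]
nums = 21 + r
size = size - (size + 14)
seq = seq * 1
for nums in seq:
    r = size + (nums != 22)
    size = r[r]

14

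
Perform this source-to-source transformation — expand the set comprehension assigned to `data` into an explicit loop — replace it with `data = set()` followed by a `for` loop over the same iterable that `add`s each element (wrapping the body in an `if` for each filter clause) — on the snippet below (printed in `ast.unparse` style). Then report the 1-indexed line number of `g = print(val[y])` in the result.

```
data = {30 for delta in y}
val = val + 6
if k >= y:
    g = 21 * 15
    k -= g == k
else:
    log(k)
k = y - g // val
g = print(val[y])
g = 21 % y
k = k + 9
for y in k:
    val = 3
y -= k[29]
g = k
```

Transformed code:
data = set()
for delta in y:
    data.add(30)
val = val + 6
if k >= y:
    g = 21 * 15
    k -= g == k
else:
    log(k)
k = y - g // val
g = print(val[y])
g = 21 % y
k = k + 9
for y in k:
    val = 3
y -= k[29]
g = k

11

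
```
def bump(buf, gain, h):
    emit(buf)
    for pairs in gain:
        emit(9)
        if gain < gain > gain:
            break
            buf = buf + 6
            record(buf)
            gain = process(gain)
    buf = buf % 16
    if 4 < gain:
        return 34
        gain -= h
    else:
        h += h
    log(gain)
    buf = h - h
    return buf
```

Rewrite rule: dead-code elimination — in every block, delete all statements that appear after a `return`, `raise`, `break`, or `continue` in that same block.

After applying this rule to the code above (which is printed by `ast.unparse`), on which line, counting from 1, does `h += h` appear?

Transformed code:
def bump(buf, gain, h):
    emit(buf)
    for pairs in gain:
        emit(9)
        if gain < gain > gain:
            break
    buf = buf % 16
    if 4 < gain:
        return 34
    else:
        h += h
    log(gain)
    buf = h - h
    return buf

11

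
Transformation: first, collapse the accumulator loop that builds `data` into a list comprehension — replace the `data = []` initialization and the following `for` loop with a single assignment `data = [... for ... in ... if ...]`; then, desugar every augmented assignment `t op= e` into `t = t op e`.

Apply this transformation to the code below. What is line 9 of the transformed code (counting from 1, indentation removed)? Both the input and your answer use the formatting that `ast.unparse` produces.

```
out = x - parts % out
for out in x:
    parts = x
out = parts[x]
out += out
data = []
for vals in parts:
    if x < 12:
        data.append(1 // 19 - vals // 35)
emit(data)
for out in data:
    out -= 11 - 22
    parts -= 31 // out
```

Transformed code:
out = x - parts % out
for out in x:
    parts = x
out = parts[x]
out = out + out
data = [1 // 19 - vals // 35 for vals in parts if x < 12]
emit(data)
for out in data:
    out = out - (11 - 22)
    parts = parts - 31 // out

out = out - (11 - 22)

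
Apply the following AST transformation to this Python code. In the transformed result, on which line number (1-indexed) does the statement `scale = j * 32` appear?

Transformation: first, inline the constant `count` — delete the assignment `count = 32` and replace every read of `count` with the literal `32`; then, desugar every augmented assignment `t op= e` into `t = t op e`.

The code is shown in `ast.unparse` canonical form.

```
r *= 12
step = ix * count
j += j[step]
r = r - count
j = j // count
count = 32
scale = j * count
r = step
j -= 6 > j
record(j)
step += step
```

6

Transformed code:
r = r * 12
step = ix * 32
j = j + j[step]
r = r - 32
j = j // 32
scale = j * 32
r = step
j = j - (6 > j)
record(j)
step = step + step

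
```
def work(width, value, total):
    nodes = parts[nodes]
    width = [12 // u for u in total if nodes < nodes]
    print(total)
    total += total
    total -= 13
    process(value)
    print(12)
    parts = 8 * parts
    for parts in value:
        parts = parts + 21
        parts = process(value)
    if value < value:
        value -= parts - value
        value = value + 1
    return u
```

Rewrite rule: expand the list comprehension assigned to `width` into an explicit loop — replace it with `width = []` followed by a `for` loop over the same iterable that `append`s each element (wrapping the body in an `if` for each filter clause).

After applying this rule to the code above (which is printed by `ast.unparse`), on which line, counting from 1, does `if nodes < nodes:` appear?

5

Transformed code:
def work(width, value, total):
    nodes = parts[nodes]
    width = []
    for u in total:
        if nodes < nodes:
            width.append(12 // u)
    print(total)
    total += total
    total -= 13
    process(value)
    print(12)
    parts = 8 * parts
    for parts in value:
        parts = parts + 21
        parts = process(value)
    if value < value:
        value -= parts - value
        value = value + 1
    return u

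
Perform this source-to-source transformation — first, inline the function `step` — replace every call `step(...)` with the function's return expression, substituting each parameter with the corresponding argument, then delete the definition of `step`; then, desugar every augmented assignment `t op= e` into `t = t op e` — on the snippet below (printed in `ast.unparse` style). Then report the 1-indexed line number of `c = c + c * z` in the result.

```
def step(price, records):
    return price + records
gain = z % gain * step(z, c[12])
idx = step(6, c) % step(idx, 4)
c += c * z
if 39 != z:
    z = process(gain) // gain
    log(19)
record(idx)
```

Transformed code:
gain = z % gain * (z + c[12])
idx = (6 + c) % (idx + 4)
c = c + c * z
if 39 != z:
    z = process(gain) // gain
    log(19)
record(idx)

3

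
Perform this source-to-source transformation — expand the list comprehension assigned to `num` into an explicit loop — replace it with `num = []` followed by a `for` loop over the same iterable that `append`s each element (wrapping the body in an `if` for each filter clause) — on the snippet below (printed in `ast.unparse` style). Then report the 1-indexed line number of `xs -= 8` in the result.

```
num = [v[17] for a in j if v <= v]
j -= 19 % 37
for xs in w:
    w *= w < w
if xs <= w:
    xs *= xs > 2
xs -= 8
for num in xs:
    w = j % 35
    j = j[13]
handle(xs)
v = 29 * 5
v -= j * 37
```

Transformed code:
num = []
for a in j:
    if v <= v:
        num.append(v[17])
j -= 19 % 37
for xs in w:
    w *= w < w
if xs <= w:
    xs *= xs > 2
xs -= 8
for num in xs:
    w = j % 35
    j = j[13]
handle(xs)
v = 29 * 5
v -= j * 37

10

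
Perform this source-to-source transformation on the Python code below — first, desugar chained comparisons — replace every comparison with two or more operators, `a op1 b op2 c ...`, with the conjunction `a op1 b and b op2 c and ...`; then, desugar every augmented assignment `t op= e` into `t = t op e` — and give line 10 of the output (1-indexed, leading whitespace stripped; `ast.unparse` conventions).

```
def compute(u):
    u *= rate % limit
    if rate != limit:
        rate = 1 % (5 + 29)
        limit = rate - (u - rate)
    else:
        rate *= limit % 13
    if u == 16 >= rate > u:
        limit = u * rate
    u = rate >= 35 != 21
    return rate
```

u = rate >= 35 and 35 != 21

Transformed code:
def compute(u):
    u = u * (rate % limit)
    if rate != limit:
        rate = 1 % (5 + 29)
        limit = rate - (u - rate)
    else:
        rate = rate * (limit % 13)
    if u == 16 and 16 >= rate and (rate > u):
        limit = u * rate
    u = rate >= 35 and 35 != 21
    return rate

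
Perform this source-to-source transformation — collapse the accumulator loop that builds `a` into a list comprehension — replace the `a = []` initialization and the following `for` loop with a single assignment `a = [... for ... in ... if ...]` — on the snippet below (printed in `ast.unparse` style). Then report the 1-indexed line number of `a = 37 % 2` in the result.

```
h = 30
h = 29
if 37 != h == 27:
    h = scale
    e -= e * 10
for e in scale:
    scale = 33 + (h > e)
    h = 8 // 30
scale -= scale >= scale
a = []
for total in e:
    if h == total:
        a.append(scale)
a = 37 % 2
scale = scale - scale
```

11

Transformed code:
h = 30
h = 29
if 37 != h == 27:
    h = scale
    e -= e * 10
for e in scale:
    scale = 33 + (h > e)
    h = 8 // 30
scale -= scale >= scale
a = [scale for total in e if h == total]
a = 37 % 2
scale = scale - scale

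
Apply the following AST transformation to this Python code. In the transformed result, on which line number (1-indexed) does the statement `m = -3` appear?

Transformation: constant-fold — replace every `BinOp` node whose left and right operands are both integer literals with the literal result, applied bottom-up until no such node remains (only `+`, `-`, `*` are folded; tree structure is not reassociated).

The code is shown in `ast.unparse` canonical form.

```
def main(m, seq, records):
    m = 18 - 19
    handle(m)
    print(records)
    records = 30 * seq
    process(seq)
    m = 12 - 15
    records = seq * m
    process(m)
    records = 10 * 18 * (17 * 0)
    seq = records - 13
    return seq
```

Transformed code:
def main(m, seq, records):
    m = -1
    handle(m)
    print(records)
    records = 30 * seq
    process(seq)
    m = -3
    records = seq * m
    process(m)
    records = 0
    seq = records - 13
    return seq

7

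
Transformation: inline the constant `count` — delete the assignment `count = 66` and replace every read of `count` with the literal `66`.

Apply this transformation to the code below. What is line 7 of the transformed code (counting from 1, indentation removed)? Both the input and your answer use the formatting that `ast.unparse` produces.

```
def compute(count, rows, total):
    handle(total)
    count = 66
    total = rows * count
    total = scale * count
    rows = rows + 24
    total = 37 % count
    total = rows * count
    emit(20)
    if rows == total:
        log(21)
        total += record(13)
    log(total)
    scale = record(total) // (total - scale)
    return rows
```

Transformed code:
def compute(count, rows, total):
    handle(total)
    total = rows * 66
    total = scale * 66
    rows = rows + 24
    total = 37 % 66
    total = rows * 66
    emit(20)
    if rows == total:
        log(21)
        total += record(13)
    log(total)
    scale = record(total) // (total - scale)
    return rows

total = rows * 66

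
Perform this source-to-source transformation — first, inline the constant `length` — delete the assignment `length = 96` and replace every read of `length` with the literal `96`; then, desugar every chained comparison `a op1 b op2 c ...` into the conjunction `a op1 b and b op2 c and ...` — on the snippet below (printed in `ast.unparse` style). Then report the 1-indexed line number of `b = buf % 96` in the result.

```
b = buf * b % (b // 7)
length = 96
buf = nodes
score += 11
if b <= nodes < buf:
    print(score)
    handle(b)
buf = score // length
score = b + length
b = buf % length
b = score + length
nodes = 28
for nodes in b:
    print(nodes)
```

9

Transformed code:
b = buf * b % (b // 7)
buf = nodes
score += 11
if b <= nodes and nodes < buf:
    print(score)
    handle(b)
buf = score // 96
score = b + 96
b = buf % 96
b = score + 96
nodes = 28
for nodes in b:
    print(nodes)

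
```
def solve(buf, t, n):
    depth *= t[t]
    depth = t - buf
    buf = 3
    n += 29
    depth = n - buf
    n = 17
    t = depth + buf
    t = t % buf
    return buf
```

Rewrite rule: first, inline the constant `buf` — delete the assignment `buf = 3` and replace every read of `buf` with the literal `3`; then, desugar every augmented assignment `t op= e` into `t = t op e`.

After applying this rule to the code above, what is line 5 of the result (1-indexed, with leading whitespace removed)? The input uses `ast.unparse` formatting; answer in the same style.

Transformed code:
def solve(buf, t, n):
    depth = depth * t[t]
    depth = t - 3
    n = n + 29
    depth = n - 3
    n = 17
    t = depth + 3
    t = t % 3
    return 3

depth = n - 3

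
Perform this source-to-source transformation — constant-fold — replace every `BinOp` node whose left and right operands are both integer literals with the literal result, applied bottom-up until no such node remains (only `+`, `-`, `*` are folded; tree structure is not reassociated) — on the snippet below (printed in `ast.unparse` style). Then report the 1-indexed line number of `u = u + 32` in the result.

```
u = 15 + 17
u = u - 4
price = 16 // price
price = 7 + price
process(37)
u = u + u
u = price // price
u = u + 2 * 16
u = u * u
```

Transformed code:
u = 32
u = u - 4
price = 16 // price
price = 7 + price
process(37)
u = u + u
u = price // price
u = u + 32
u = u * u

8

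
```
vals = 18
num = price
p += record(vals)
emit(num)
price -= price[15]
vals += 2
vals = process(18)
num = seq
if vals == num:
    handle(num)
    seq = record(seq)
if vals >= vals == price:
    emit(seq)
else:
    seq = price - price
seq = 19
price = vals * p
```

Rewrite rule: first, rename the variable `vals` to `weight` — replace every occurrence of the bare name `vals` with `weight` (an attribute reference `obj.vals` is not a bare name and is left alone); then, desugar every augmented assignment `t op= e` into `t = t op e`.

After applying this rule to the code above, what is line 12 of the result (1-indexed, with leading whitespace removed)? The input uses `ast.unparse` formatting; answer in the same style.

if weight >= weight == price:

Transformed code:
weight = 18
num = price
p = p + record(weight)
emit(num)
price = price - price[15]
weight = weight + 2
weight = process(18)
num = seq
if weight == num:
    handle(num)
    seq = record(seq)
if weight >= weight == price:
    emit(seq)
else:
    seq = price - price
seq = 19
price = weight * p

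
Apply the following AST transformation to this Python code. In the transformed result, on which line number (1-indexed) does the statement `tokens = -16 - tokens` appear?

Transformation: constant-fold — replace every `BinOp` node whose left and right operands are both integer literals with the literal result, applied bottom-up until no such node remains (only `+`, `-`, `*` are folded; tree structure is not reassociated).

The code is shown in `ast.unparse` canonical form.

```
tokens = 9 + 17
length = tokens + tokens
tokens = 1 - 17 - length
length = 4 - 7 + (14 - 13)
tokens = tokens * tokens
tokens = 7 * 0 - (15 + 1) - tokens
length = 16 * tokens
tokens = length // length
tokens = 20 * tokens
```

6

Transformed code:
tokens = 26
length = tokens + tokens
tokens = -16 - length
length = -2
tokens = tokens * tokens
tokens = -16 - tokens
length = 16 * tokens
tokens = length // length
tokens = 20 * tokens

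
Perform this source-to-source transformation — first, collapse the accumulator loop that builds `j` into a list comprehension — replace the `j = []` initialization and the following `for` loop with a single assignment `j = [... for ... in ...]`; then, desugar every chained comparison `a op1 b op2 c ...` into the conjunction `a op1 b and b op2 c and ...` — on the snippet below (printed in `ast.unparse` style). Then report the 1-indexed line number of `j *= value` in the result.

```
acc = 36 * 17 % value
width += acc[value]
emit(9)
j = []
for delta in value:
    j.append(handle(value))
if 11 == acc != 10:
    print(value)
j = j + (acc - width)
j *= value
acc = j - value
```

Transformed code:
acc = 36 * 17 % value
width += acc[value]
emit(9)
j = [handle(value) for delta in value]
if 11 == acc and acc != 10:
    print(value)
j = j + (acc - width)
j *= value
acc = j - value

8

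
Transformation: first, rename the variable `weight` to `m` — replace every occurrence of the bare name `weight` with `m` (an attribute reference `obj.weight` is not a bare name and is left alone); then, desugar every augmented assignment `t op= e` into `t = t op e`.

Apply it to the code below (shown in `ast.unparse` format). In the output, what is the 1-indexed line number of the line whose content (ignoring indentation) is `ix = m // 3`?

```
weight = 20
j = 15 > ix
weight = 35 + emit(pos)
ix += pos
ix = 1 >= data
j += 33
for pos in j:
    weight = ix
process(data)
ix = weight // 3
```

Transformed code:
m = 20
j = 15 > ix
m = 35 + emit(pos)
ix = ix + pos
ix = 1 >= data
j = j + 33
for pos in j:
    m = ix
process(data)
ix = m // 3

10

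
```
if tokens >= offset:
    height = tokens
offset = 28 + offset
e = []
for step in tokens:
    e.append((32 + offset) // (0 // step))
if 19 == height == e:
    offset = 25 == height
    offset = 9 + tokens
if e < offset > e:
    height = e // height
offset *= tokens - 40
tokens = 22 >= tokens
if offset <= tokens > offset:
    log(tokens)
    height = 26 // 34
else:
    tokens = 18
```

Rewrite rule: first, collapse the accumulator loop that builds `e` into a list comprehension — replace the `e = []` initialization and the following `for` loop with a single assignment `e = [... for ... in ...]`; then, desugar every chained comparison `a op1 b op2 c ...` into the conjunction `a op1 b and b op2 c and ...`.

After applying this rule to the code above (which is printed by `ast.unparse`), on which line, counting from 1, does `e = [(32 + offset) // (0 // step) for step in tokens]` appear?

4

Transformed code:
if tokens >= offset:
    height = tokens
offset = 28 + offset
e = [(32 + offset) // (0 // step) for step in tokens]
if 19 == height and height == e:
    offset = 25 == height
    offset = 9 + tokens
if e < offset and offset > e:
    height = e // height
offset *= tokens - 40
tokens = 22 >= tokens
if offset <= tokens and tokens > offset:
    log(tokens)
    height = 26 // 34
else:
    tokens = 18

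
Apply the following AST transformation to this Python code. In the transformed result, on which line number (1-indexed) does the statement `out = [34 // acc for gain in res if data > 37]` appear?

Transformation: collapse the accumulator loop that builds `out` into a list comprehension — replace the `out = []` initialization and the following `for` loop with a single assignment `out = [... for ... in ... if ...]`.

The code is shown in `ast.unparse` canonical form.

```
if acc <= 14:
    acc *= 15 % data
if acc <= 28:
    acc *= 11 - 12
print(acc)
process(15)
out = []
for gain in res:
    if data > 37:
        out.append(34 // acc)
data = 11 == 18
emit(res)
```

7

Transformed code:
if acc <= 14:
    acc *= 15 % data
if acc <= 28:
    acc *= 11 - 12
print(acc)
process(15)
out = [34 // acc for gain in res if data > 37]
data = 11 == 18
emit(res)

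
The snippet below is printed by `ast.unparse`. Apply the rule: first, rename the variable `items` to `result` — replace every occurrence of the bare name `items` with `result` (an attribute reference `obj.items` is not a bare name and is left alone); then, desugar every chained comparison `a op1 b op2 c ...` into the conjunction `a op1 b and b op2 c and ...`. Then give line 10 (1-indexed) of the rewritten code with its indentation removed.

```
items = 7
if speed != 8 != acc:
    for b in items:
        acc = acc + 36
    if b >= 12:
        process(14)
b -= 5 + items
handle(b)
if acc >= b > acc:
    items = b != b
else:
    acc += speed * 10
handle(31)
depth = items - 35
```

result = b != b

Transformed code:
result = 7
if speed != 8 and 8 != acc:
    for b in result:
        acc = acc + 36
    if b >= 12:
        process(14)
b -= 5 + result
handle(b)
if acc >= b and b > acc:
    result = b != b
else:
    acc += speed * 10
handle(31)
depth = result - 35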